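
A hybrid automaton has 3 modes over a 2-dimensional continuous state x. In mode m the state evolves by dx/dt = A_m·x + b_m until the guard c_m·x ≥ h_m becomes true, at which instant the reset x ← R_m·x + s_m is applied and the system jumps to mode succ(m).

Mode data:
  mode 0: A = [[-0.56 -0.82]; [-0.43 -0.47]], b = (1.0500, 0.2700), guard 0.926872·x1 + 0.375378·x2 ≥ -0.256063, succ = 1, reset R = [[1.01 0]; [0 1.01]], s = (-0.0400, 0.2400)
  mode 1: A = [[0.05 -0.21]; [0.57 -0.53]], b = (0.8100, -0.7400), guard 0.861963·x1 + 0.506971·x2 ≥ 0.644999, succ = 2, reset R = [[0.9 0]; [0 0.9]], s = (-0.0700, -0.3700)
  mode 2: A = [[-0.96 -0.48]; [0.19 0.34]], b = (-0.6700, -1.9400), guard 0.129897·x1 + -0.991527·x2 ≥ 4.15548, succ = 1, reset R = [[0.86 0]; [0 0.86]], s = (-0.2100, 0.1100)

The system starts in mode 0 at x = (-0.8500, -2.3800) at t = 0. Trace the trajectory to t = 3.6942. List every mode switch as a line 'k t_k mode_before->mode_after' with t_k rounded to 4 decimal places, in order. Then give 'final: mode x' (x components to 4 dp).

1 0.4598 0->1
2 1.3331 1->2
3 2.3442 2->1
4 3.2953 1->2
final: 2 1.3585 -3.2278

Mode 0: guard c·x = -0.2561 hit at Δt = 0.4598 (t = 0.4598), x⁻ = (0.4455, -1.7822) → reset → x⁺ = (0.4100, -1.5600), jump to mode 1
Mode 1: guard c·x = 0.6450 hit at Δt = 0.8733 (t = 1.3331), x⁻ = (1.4074, -1.1207) → reset → x⁺ = (1.1967, -1.3786), jump to mode 2
Mode 2: guard c·x = 4.1555 hit at Δt = 1.0111 (t = 2.3442), x⁻ = (0.9080, -4.0720) → reset → x⁺ = (0.5708, -3.3920), jump to mode 1
Mode 1: guard c·x = 0.6450 hit at Δt = 0.9511 (t = 3.2953), x⁻ = (1.9448, -2.0343) → reset → x⁺ = (1.6803, -2.2009), jump to mode 2
Mode 2: flow for 0.3989 to horizon, guard not reached → x = (1.3585, -3.2278)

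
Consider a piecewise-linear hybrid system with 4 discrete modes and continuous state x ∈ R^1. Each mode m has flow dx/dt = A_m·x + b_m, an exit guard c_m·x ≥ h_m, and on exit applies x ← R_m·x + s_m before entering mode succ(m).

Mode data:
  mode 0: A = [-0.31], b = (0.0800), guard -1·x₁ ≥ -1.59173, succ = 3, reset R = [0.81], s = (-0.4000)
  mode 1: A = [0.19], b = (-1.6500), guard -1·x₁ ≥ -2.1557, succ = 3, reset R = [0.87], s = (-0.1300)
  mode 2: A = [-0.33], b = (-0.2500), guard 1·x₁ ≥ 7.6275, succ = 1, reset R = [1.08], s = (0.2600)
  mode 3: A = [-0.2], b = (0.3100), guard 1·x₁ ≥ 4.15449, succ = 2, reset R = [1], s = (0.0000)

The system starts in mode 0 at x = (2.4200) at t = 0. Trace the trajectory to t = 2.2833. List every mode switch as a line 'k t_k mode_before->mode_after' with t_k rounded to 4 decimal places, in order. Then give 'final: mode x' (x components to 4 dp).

Mode 0: guard c·x = -1.5917 hit at Δt = 1.5583 (t = 1.5583), x⁻ = (1.5917) → reset → x⁺ = (0.8893), jump to mode 3
Mode 3: flow for 0.7250 to horizon, guard not reached → x = (0.9785)

1 1.5583 0->3
final: 3 0.9785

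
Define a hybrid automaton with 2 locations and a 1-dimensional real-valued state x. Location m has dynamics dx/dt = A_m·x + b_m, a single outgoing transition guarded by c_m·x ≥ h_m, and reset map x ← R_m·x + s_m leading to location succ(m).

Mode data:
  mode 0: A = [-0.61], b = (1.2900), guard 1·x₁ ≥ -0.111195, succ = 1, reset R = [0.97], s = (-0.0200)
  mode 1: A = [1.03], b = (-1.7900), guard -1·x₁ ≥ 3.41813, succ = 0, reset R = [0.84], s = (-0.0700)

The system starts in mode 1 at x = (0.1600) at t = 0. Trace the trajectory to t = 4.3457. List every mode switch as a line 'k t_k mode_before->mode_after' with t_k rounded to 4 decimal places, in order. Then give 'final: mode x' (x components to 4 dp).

1 1.1496 1->0
2 2.4945 0->1
3 3.4814 1->0
final: 0 -0.8695

Mode 1: guard c·x = 3.4181 hit at Δt = 1.1496 (t = 1.1496), x⁻ = (-3.4181) → reset → x⁺ = (-2.9412), jump to mode 0
Mode 0: guard c·x = -0.1112 hit at Δt = 1.3449 (t = 2.4945), x⁻ = (-0.1112) → reset → x⁺ = (-0.1279), jump to mode 1
Mode 1: guard c·x = 3.4181 hit at Δt = 0.9869 (t = 3.4814), x⁻ = (-3.4181) → reset → x⁺ = (-2.9412), jump to mode 0
Mode 0: flow for 0.8643 to horizon, guard not reached → x = (-0.8695)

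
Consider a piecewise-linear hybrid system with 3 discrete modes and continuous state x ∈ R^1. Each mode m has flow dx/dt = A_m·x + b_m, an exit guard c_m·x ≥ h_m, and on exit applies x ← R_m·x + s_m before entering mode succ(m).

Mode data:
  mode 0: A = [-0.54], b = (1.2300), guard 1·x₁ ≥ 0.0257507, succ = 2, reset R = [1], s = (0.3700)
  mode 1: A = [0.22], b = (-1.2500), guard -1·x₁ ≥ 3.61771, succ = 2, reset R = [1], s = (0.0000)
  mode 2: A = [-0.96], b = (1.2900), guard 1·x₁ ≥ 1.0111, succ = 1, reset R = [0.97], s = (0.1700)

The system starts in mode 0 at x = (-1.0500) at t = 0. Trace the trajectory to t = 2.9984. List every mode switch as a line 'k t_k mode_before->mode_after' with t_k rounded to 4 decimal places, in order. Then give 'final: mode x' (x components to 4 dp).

Mode 0: guard c·x = 0.0258 hit at Δt = 0.7231 (t = 0.7231), x⁻ = (0.0258) → reset → x⁺ = (0.3958), jump to mode 2
Mode 2: guard c·x = 1.0111 hit at Δt = 1.0909 (t = 1.8140), x⁻ = (1.0111) → reset → x⁺ = (1.1508), jump to mode 1
Mode 1: flow for 1.1844 to horizon, guard not reached → x = (-0.1980)

1 0.7231 0->2
2 1.8140 2->1
final: 1 -0.1980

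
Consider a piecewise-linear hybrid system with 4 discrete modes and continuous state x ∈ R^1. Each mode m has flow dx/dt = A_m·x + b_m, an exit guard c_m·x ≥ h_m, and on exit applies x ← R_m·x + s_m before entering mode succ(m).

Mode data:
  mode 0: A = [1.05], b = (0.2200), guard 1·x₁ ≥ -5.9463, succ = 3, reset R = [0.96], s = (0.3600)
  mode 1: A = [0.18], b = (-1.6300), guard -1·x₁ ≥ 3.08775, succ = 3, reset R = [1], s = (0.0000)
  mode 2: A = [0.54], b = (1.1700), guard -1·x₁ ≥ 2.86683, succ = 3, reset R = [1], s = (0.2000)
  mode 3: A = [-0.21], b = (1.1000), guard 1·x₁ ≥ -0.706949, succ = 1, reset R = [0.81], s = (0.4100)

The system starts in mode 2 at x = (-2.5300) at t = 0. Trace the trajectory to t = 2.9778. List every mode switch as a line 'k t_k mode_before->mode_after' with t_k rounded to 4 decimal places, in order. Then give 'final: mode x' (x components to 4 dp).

Mode 2: guard c·x = 2.8668 hit at Δt = 1.2148 (t = 1.2148), x⁻ = (-2.8668) → reset → x⁺ = (-2.6668), jump to mode 3
Mode 3: guard c·x = -0.7069 hit at Δt = 1.3568 (t = 2.5716), x⁻ = (-0.7069) → reset → x⁺ = (-0.1626), jump to mode 1
Mode 1: flow for 0.4062 to horizon, guard not reached → x = (-0.8619)

1 1.2148 2->3
2 2.5716 3->1
final: 1 -0.8619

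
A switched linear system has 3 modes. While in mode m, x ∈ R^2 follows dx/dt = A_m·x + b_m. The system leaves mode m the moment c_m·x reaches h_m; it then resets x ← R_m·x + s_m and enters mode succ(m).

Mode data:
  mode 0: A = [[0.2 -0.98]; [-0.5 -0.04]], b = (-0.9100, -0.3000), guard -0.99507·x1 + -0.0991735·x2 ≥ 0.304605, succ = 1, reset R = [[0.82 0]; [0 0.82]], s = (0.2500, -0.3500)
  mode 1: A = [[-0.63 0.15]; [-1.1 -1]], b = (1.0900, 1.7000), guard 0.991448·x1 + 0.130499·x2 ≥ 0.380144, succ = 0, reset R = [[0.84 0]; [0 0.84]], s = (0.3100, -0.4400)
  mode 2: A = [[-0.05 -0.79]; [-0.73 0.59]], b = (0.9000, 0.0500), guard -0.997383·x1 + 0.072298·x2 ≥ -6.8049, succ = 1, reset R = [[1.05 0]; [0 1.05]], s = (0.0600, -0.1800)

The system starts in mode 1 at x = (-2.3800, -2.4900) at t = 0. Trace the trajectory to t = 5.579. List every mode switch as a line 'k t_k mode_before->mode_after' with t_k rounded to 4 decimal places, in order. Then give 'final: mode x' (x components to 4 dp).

1 1.5076 1->0
2 2.0949 0->1
3 2.4421 1->0
4 4.0615 0->1
5 4.4563 1->0
final: 0 0.6865 -1.1634

Mode 1: guard c·x = 0.3801 hit at Δt = 1.5076 (t = 1.5076), x⁻ = (0.2101, 1.3168) → reset → x⁺ = (0.4865, 0.6662), jump to mode 0
Mode 0: guard c·x = 0.3046 hit at Δt = 0.5873 (t = 2.0949), x⁻ = (-0.3518, 0.4580) → reset → x⁺ = (-0.0384, 0.0256), jump to mode 1
Mode 1: guard c·x = 0.3801 hit at Δt = 0.3472 (t = 2.4421), x⁻ = (0.3221, 0.4661) → reset → x⁺ = (0.5805, -0.0484), jump to mode 0
Mode 0: guard c·x = 0.3046 hit at Δt = 1.6193 (t = 4.0615), x⁻ = (-0.2459, -0.6040) → reset → x⁺ = (0.0484, -0.8453), jump to mode 1
Mode 1: guard c·x = 0.3801 hit at Δt = 0.3948 (t = 4.4563), x⁻ = (0.3966, -0.1003) → reset → x⁺ = (0.6432, -0.5243), jump to mode 0
Mode 0: flow for 1.1227 to horizon, guard not reached → x = (0.6865, -1.1634)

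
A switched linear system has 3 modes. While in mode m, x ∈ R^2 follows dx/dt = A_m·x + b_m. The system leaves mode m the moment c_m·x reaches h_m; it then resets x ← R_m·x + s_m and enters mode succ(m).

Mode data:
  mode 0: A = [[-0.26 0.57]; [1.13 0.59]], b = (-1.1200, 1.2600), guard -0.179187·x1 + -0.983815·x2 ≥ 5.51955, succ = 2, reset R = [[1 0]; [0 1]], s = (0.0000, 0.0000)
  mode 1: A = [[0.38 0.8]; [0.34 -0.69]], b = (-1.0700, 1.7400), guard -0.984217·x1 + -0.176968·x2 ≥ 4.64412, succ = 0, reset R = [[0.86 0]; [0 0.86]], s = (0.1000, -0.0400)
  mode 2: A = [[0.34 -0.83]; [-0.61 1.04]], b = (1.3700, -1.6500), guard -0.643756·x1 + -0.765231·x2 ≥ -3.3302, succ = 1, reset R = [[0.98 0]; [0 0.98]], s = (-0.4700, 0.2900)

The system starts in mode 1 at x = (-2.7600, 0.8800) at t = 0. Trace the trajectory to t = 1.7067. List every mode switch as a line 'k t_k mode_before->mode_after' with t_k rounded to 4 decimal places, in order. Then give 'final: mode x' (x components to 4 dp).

Mode 1: guard c·x = 4.6441 hit at Δt = 1.1690 (t = 1.1690), x⁻ = (-4.8511, 0.7369) → reset → x⁺ = (-4.0719, 0.5938), jump to mode 0
Mode 0: flow for 0.5377 to horizon, guard not reached → x = (-4.1950, -1.3071)

1 1.1690 1->0
final: 0 -4.1950 -1.3071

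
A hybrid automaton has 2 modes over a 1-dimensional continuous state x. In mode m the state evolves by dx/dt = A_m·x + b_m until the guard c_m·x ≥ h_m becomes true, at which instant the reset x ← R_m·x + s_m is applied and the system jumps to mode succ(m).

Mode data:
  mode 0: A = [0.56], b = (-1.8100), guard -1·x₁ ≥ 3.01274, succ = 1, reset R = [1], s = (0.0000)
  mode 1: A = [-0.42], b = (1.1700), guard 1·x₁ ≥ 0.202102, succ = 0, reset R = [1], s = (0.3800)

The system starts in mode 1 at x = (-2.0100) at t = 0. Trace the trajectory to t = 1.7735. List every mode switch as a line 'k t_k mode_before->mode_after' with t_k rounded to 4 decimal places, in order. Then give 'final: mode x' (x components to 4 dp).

1 1.4727 1->0
final: 0 0.0959

Mode 1: guard c·x = 0.2021 hit at Δt = 1.4727 (t = 1.4727), x⁻ = (0.2021) → reset → x⁺ = (0.5821), jump to mode 0
Mode 0: flow for 0.3008 to horizon, guard not reached → x = (0.0959)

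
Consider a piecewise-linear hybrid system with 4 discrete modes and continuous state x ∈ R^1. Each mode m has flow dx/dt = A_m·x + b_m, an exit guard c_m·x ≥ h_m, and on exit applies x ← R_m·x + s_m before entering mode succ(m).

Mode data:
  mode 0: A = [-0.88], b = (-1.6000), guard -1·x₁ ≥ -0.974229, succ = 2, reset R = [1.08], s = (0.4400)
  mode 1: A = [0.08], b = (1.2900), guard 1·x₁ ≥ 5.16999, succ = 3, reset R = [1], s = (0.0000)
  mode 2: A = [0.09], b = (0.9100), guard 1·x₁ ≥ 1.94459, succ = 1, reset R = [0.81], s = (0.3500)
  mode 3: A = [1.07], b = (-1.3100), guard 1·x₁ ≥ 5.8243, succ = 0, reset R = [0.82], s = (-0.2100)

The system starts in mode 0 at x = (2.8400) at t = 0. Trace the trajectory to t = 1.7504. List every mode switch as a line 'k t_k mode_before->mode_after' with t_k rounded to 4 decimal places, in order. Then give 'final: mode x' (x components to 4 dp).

Mode 0: guard c·x = -0.9742 hit at Δt = 0.5815 (t = 0.5815), x⁻ = (0.9742) → reset → x⁺ = (1.4922), jump to mode 2
Mode 2: guard c·x = 1.9446 hit at Δt = 0.4250 (t = 1.0065), x⁻ = (1.9446) → reset → x⁺ = (1.9251), jump to mode 1
Mode 1: flow for 0.7439 to horizon, guard not reached → x = (3.0319)

1 0.5815 0->2
2 1.0065 2->1
final: 1 3.0319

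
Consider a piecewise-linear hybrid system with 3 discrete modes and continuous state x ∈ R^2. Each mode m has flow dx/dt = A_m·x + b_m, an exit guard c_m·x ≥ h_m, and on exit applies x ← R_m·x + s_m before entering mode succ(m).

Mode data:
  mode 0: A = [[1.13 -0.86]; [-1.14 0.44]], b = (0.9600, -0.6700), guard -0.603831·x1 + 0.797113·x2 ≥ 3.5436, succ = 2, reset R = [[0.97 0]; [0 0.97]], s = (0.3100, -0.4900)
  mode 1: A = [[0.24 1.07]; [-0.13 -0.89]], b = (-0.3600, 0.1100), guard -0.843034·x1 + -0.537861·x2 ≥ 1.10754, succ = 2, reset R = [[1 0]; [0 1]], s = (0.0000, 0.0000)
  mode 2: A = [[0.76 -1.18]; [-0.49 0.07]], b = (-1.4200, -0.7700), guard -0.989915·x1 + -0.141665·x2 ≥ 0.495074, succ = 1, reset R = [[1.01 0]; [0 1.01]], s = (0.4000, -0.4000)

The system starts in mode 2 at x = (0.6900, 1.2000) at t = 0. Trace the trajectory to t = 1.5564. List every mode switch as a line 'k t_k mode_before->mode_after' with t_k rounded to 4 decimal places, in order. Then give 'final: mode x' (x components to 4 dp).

Mode 2: guard c·x = 0.4951 hit at Δt = 0.5154 (t = 0.5154), x⁻ = (-0.6180, 0.8237) → reset → x⁺ = (-0.2242, 0.4319), jump to mode 1
Mode 1: flow for 1.0410 to horizon, guard not reached → x = (-0.2838, 0.2671)

1 0.5154 2->1
final: 1 -0.2838 0.2671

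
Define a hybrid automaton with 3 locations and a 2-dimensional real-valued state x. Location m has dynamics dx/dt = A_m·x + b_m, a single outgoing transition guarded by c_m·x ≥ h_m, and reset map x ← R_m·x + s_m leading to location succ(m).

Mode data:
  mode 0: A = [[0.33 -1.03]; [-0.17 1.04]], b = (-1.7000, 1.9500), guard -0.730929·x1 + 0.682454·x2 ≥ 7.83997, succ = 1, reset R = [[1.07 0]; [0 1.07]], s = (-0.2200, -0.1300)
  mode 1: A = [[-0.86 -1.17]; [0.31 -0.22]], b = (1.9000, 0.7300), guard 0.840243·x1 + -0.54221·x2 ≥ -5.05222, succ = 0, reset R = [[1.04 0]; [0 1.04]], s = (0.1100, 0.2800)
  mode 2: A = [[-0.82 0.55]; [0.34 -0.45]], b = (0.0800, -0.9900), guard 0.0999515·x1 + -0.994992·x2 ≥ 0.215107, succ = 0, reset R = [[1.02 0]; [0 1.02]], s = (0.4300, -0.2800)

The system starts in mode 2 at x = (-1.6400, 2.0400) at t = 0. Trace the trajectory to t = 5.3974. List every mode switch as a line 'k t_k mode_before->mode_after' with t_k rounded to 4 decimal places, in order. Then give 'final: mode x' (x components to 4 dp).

1 1.4919 2->0
2 3.0116 0->1
3 4.4383 1->0
4 4.6748 0->1
final: 1 -5.3210 3.8232

Mode 2: guard c·x = 0.2151 hit at Δt = 1.4919 (t = 1.4919), x⁻ = (-0.1749, -0.2338) → reset → x⁺ = (0.2516, -0.5184), jump to mode 0
Mode 0: guard c·x = 7.8400 hit at Δt = 1.5197 (t = 3.0116), x⁻ = (-5.6866, 5.3974) → reset → x⁺ = (-6.3047, 5.6452), jump to mode 1
Mode 1: guard c·x = -5.0522 hit at Δt = 1.4267 (t = 4.4383), x⁻ = (-4.0600, 3.0262) → reset → x⁺ = (-4.1124, 3.4273), jump to mode 0
Mode 0: guard c·x = 7.8400 hit at Δt = 0.2365 (t = 4.6748), x⁻ = (-5.9353, 5.1310) → reset → x⁺ = (-6.5708, 5.3602), jump to mode 1
Mode 1: flow for 0.7226 to horizon, guard not reached → x = (-5.3210, 3.8232)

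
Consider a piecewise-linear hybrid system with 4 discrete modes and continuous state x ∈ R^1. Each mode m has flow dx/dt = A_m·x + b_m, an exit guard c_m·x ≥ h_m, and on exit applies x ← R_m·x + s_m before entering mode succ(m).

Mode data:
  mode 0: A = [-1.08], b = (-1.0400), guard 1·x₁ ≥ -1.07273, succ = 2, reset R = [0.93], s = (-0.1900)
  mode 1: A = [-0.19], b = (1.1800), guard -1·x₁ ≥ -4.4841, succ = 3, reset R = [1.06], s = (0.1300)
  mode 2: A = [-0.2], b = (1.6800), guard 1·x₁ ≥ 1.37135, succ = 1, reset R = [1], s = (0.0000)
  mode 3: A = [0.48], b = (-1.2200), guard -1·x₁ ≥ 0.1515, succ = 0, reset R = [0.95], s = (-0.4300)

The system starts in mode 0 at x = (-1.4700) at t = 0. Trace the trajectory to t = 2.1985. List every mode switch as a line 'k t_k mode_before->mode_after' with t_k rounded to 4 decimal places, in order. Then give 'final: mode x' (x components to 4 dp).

1 1.4169 0->2
final: 2 0.1999

Mode 0: guard c·x = -1.0727 hit at Δt = 1.4169 (t = 1.4169), x⁻ = (-1.0727) → reset → x⁺ = (-1.1876), jump to mode 2
Mode 2: flow for 0.7816 to horizon, guard not reached → x = (0.1999)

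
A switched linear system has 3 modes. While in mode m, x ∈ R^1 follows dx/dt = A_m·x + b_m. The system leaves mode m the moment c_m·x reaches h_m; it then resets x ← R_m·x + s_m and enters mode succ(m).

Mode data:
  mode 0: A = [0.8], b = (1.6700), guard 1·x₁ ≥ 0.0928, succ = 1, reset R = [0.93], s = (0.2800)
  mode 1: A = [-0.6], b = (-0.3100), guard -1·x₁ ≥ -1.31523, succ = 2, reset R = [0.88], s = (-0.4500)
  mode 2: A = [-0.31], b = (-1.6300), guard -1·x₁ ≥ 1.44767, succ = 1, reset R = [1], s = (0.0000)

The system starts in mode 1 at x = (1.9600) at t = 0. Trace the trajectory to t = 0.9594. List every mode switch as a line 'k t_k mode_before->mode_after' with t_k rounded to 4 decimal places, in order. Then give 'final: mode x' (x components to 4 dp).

Mode 1: guard c·x = -1.3152 hit at Δt = 0.5026 (t = 0.5026), x⁻ = (1.3152) → reset → x⁺ = (0.7074), jump to mode 2
Mode 2: flow for 0.4568 to horizon, guard not reached → x = (-0.0803)

1 0.5026 1->2
final: 2 -0.0803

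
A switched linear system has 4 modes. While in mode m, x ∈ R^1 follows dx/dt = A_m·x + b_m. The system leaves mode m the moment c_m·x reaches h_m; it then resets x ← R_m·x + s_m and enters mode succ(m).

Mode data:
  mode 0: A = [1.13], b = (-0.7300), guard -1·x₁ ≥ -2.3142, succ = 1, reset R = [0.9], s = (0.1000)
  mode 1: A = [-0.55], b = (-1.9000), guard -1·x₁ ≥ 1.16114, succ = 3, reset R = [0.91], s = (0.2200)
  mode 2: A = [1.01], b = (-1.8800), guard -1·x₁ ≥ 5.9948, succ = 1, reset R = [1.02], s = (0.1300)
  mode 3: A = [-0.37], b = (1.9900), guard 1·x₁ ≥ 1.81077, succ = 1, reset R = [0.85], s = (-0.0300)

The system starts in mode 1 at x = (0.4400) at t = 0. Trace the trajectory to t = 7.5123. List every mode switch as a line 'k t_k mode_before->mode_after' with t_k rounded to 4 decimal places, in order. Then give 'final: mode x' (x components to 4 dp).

Mode 1: guard c·x = 1.1611 hit at Δt = 0.9628 (t = 0.9628), x⁻ = (-1.1611) → reset → x⁺ = (-0.8366), jump to mode 3
Mode 3: guard c·x = 1.8108 hit at Δt = 1.5002 (t = 2.4630), x⁻ = (1.8108) → reset → x⁺ = (1.5092), jump to mode 1
Mode 1: guard c·x = 1.1611 hit at Δt = 1.4038 (t = 3.8668), x⁻ = (-1.1611) → reset → x⁺ = (-0.8366), jump to mode 3
Mode 3: guard c·x = 1.8108 hit at Δt = 1.5002 (t = 5.3670), x⁻ = (1.8108) → reset → x⁺ = (1.5092), jump to mode 1
Mode 1: guard c·x = 1.1611 hit at Δt = 1.4038 (t = 6.7709), x⁻ = (-1.1611) → reset → x⁺ = (-0.8366), jump to mode 3
Mode 3: flow for 0.7414 to horizon, guard not reached → x = (0.6544)

1 0.9628 1->3
2 2.4630 3->1
3 3.8668 1->3
4 5.3670 3->1
5 6.7709 1->3
final: 3 0.6544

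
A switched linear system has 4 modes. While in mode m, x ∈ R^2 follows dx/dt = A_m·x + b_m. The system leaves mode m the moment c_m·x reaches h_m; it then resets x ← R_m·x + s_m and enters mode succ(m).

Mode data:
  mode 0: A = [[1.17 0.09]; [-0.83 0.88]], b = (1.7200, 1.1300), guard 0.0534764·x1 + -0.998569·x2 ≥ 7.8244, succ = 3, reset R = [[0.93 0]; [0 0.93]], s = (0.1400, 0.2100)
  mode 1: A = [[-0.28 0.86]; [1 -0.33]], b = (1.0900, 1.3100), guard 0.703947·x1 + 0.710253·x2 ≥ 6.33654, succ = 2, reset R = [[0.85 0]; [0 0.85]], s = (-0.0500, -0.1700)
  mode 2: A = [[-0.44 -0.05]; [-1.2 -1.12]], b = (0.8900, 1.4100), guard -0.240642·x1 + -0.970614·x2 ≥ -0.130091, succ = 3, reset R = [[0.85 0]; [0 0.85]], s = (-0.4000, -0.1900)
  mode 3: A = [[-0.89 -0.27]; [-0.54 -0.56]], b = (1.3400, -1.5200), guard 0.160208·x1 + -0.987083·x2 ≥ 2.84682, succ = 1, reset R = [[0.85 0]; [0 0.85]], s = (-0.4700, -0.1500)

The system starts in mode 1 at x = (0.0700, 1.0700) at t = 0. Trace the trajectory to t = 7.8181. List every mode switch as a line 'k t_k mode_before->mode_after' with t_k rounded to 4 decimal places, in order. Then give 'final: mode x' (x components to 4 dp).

1 1.5302 1->2
2 2.7689 2->3
3 3.9056 3->1
4 6.2431 1->2
5 7.4160 2->3
final: 3 2.0521 -1.5152

Mode 1: guard c·x = 6.3365 hit at Δt = 1.5302 (t = 1.5302), x⁻ = (4.2417, 4.7175) → reset → x⁺ = (3.5554, 3.8399), jump to mode 2
Mode 2: guard c·x = -0.1301 hit at Δt = 1.2387 (t = 2.7689), x⁻ = (2.8700, -0.5775) → reset → x⁺ = (2.0395, -0.6809), jump to mode 3
Mode 3: guard c·x = 2.8468 hit at Δt = 1.1367 (t = 3.9056), x⁻ = (2.0595, -2.5498) → reset → x⁺ = (1.2806, -2.3173), jump to mode 1
Mode 1: guard c·x = 6.3365 hit at Δt = 2.3375 (t = 6.2431), x⁻ = (4.4100, 4.5507) → reset → x⁺ = (3.6985, 3.6981), jump to mode 2
Mode 2: guard c·x = -0.1301 hit at Δt = 1.1729 (t = 7.4160), x⁻ = (2.9847, -0.6060) → reset → x⁺ = (2.1370, -0.7051), jump to mode 3
Mode 3: flow for 0.4021 to horizon, guard not reached → x = (2.0521, -1.5152)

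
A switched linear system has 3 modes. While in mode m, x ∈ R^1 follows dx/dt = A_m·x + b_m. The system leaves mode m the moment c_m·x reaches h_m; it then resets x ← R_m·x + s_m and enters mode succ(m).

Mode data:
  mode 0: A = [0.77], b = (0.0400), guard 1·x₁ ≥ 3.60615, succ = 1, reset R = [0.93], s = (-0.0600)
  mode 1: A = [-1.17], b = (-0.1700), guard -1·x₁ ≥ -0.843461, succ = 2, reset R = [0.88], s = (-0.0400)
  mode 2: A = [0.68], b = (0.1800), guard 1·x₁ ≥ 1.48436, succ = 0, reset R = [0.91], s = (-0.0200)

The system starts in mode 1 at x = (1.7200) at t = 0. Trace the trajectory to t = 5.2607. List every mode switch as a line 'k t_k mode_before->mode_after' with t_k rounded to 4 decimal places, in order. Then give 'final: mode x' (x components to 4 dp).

1 0.5425 1->2
2 1.4141 2->0
3 2.6776 0->1
4 3.7430 1->2
5 4.6146 2->0
final: 0 2.2221

Mode 1: guard c·x = -0.8435 hit at Δt = 0.5425 (t = 0.5425), x⁻ = (0.8435) → reset → x⁺ = (0.7022), jump to mode 2
Mode 2: guard c·x = 1.4844 hit at Δt = 0.8716 (t = 1.4141), x⁻ = (1.4844) → reset → x⁺ = (1.3308), jump to mode 0
Mode 0: guard c·x = 3.6061 hit at Δt = 1.2635 (t = 2.6776), x⁻ = (3.6061) → reset → x⁺ = (3.2937), jump to mode 1
Mode 1: guard c·x = -0.8435 hit at Δt = 1.0654 (t = 3.7430), x⁻ = (0.8435) → reset → x⁺ = (0.7022), jump to mode 2
Mode 2: guard c·x = 1.4844 hit at Δt = 0.8716 (t = 4.6146), x⁻ = (1.4844) → reset → x⁺ = (1.3308), jump to mode 0
Mode 0: flow for 0.6461 to horizon, guard not reached → x = (2.2221)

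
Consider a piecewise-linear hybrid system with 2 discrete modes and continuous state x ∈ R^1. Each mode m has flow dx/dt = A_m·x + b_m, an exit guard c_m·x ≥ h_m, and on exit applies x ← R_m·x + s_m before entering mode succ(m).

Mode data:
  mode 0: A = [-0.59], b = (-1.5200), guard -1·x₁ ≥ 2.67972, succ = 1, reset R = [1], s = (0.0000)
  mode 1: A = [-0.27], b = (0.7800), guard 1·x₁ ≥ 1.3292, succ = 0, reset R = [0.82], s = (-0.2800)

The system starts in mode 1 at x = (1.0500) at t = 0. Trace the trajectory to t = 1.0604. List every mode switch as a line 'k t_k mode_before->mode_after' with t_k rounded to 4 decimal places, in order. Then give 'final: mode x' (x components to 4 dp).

Mode 1: guard c·x = 1.3292 hit at Δt = 0.6099 (t = 0.6099), x⁻ = (1.3292) → reset → x⁺ = (0.8099), jump to mode 0
Mode 0: flow for 0.4505 to horizon, guard not reached → x = (0.0196)

1 0.6099 1->0
final: 0 0.0196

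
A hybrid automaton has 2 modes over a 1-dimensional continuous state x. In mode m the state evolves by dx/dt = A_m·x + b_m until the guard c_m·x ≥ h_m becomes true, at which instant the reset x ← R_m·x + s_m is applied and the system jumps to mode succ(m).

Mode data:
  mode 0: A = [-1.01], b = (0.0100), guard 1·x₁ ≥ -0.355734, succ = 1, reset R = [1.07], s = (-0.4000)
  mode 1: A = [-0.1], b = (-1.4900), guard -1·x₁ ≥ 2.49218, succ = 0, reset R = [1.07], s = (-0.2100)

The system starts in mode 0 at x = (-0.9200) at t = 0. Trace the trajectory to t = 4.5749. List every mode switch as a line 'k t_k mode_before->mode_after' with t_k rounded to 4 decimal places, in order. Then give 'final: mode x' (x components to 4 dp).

Mode 0: guard c·x = -0.3557 hit at Δt = 0.9242 (t = 0.9242), x⁻ = (-0.3557) → reset → x⁺ = (-0.7806), jump to mode 1
Mode 1: guard c·x = 2.4922 hit at Δt = 1.2922 (t = 2.2164), x⁻ = (-2.4922) → reset → x⁺ = (-2.8766), jump to mode 0
Mode 0: guard c·x = -0.3557 hit at Δt = 2.0457 (t = 4.2621), x⁻ = (-0.3557) → reset → x⁺ = (-0.7806), jump to mode 1
Mode 1: flow for 0.3128 to horizon, guard not reached → x = (-1.2154)

1 0.9242 0->1
2 2.2164 1->0
3 4.2621 0->1
final: 1 -1.2154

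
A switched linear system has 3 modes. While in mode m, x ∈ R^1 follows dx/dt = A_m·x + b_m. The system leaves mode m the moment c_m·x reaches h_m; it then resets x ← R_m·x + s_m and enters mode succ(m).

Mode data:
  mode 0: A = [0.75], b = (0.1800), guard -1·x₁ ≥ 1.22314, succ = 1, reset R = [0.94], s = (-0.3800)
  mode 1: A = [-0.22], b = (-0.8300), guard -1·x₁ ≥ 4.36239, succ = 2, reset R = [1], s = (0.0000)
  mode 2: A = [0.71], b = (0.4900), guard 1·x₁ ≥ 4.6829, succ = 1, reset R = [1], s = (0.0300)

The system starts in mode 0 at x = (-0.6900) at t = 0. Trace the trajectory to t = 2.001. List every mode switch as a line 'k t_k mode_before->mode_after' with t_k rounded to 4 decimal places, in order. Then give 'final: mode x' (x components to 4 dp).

1 1.0420 0->1
final: 1 -1.9564

Mode 0: guard c·x = 1.2231 hit at Δt = 1.0420 (t = 1.0420), x⁻ = (-1.2231) → reset → x⁺ = (-1.5298), jump to mode 1
Mode 1: flow for 0.9590 to horizon, guard not reached → x = (-1.9564)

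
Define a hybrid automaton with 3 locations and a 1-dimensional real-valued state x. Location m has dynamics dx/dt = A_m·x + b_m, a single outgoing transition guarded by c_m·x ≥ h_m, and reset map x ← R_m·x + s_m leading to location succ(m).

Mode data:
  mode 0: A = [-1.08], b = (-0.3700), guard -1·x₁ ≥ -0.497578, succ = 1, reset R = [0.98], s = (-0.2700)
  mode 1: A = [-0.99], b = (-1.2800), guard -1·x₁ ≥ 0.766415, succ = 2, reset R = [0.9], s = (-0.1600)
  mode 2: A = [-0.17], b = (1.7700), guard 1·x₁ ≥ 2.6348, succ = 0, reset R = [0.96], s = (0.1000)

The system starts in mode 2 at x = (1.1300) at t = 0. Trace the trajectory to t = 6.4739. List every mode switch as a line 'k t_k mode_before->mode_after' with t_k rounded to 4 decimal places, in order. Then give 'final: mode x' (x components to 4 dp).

Mode 2: guard c·x = 2.6348 hit at Δt = 1.0405 (t = 1.0405), x⁻ = (2.6348) → reset → x⁺ = (2.6294), jump to mode 0
Mode 0: guard c·x = -0.4976 hit at Δt = 1.1698 (t = 2.2103), x⁻ = (0.4976) → reset → x⁺ = (0.2176), jump to mode 1
Mode 1: guard c·x = 0.7664 hit at Δt = 1.0646 (t = 3.2749), x⁻ = (-0.7664) → reset → x⁺ = (-0.8498), jump to mode 2
Mode 2: guard c·x = 2.6348 hit at Δt = 2.1778 (t = 5.4527), x⁻ = (2.6348) → reset → x⁺ = (2.6294), jump to mode 0
Mode 0: flow for 1.0212 to horizon, guard not reached → x = (0.6439)

1 1.0405 2->0
2 2.2103 0->1
3 3.2749 1->2
4 5.4527 2->0
final: 0 0.6439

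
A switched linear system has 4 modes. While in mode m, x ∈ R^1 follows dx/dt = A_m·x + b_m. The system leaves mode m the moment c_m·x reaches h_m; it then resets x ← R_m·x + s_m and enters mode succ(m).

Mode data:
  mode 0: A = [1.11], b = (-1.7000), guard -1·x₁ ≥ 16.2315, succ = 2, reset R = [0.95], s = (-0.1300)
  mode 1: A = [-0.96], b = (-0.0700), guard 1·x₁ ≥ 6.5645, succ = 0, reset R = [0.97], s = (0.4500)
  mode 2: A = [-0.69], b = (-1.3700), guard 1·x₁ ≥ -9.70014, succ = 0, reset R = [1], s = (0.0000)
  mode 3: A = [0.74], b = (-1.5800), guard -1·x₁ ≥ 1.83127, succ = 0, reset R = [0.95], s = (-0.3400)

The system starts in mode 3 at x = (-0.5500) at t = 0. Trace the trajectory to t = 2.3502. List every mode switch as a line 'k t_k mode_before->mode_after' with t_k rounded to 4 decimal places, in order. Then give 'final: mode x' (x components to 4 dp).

Mode 3: guard c·x = 1.8313 hit at Δt = 0.5272 (t = 0.5272), x⁻ = (-1.8313) → reset → x⁺ = (-2.0797), jump to mode 0
Mode 0: guard c·x = 16.2315 hit at Δt = 1.4352 (t = 1.9624), x⁻ = (-16.2315) → reset → x⁺ = (-15.5499), jump to mode 2
Mode 2: flow for 0.3878 to horizon, guard not reached → x = (-12.3654)

1 0.5272 3->0
2 1.9624 0->2
final: 2 -12.3654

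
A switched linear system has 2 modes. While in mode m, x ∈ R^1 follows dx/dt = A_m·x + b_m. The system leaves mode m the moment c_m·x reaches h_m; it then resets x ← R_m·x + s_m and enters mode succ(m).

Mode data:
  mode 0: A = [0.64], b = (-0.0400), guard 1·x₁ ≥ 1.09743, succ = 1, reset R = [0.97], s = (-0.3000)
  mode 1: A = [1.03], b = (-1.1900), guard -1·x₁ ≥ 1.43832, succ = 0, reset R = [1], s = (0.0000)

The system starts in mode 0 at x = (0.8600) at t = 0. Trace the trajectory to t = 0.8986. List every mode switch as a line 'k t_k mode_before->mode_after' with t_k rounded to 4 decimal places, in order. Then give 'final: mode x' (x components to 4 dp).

Mode 0: guard c·x = 1.0974 hit at Δt = 0.4072 (t = 0.4072), x⁻ = (1.0974) → reset → x⁺ = (0.7645), jump to mode 1
Mode 1: flow for 0.4914 to horizon, guard not reached → x = (0.5070)

1 0.4072 0->1
final: 1 0.5070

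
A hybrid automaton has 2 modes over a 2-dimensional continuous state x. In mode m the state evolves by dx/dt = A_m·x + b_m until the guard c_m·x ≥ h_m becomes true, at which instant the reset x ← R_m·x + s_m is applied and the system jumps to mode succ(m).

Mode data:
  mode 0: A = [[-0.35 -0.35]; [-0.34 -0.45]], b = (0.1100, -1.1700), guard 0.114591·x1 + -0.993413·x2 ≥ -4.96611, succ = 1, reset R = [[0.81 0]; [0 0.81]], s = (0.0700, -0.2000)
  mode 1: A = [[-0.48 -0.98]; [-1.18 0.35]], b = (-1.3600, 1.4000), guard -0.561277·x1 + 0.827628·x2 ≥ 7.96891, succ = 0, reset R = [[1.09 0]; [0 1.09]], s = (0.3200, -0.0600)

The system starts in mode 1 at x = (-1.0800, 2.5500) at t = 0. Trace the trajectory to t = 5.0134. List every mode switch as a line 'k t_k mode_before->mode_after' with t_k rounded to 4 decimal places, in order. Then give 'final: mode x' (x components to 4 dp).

1 0.7153 1->0
2 2.0168 0->1
3 2.3586 1->0
4 3.6059 0->1
5 3.9227 1->0
final: 0 -5.3221 4.5863

Mode 1: guard c·x = 7.9689 hit at Δt = 0.7153 (t = 0.7153), x⁻ = (-4.2386, 6.7541) → reset → x⁺ = (-4.3001, 7.3020), jump to mode 0
Mode 0: guard c·x = -4.9661 hit at Δt = 1.3015 (t = 2.0168), x⁻ = (-4.6699, 4.4604) → reset → x⁺ = (-3.7126, 3.4129), jump to mode 1
Mode 1: guard c·x = 7.9689 hit at Δt = 0.3418 (t = 2.3586), x⁻ = (-5.0537, 6.2013) → reset → x⁺ = (-5.1886, 6.6994), jump to mode 0
Mode 0: guard c·x = -4.9661 hit at Δt = 1.2473 (t = 3.6059), x⁻ = (-5.1403, 4.4061) → reset → x⁺ = (-4.0937, 3.3689), jump to mode 1
Mode 1: guard c·x = 7.9689 hit at Δt = 0.3168 (t = 3.9227), x⁻ = (-5.2656, 6.0576) → reset → x⁺ = (-5.4196, 6.5428), jump to mode 0
Mode 0: flow for 1.0907 to horizon, guard not reached → x = (-5.3221, 4.5863)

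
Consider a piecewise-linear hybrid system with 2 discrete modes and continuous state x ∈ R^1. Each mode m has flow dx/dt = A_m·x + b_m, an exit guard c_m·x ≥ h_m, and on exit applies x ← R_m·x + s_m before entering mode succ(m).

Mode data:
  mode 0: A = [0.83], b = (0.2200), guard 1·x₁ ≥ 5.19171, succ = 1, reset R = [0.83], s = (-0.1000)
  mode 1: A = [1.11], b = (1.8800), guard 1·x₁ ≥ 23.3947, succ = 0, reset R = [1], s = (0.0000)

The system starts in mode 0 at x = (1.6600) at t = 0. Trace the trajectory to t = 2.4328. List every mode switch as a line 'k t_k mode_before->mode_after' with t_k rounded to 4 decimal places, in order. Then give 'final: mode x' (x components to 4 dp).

Mode 0: guard c·x = 5.1917 hit at Δt = 1.2553 (t = 1.2553), x⁻ = (5.1917) → reset → x⁺ = (4.2091), jump to mode 1
Mode 1: flow for 1.1775 to horizon, guard not reached → x = (20.1181)

1 1.2553 0->1
final: 1 20.1181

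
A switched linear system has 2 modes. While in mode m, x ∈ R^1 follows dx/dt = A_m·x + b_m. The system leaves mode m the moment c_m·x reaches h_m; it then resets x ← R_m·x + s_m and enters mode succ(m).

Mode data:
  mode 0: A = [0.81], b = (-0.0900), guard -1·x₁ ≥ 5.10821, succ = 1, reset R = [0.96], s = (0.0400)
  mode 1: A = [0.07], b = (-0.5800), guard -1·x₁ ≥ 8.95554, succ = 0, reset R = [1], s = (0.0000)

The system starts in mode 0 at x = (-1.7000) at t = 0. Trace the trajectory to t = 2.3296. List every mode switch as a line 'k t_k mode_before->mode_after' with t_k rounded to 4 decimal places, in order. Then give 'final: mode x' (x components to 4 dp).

Mode 0: guard c·x = 5.1082 hit at Δt = 1.3067 (t = 1.3067), x⁻ = (-5.1082) → reset → x⁺ = (-4.8639), jump to mode 1
Mode 1: flow for 1.0229 to horizon, guard not reached → x = (-5.8400)

1 1.3067 0->1
final: 1 -5.8400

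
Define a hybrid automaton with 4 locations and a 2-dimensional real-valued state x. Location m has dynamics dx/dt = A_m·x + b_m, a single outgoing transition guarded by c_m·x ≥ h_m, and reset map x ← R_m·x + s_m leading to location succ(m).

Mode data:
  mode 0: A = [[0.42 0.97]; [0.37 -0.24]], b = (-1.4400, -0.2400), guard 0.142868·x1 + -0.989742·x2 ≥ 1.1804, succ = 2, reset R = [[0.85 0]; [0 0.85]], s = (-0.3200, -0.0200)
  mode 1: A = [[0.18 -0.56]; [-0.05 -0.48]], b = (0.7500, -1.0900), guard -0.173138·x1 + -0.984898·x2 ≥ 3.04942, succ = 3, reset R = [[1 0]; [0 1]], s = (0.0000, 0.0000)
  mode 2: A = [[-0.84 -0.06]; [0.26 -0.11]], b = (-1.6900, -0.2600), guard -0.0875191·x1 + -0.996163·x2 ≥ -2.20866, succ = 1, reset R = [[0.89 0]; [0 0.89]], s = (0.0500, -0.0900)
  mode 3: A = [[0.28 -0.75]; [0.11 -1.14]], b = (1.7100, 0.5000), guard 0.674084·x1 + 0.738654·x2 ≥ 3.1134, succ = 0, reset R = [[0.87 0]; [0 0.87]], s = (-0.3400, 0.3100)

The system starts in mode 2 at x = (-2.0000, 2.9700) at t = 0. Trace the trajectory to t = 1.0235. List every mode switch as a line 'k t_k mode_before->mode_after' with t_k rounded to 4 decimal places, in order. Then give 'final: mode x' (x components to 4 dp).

Mode 2: guard c·x = -2.2087 hit at Δt = 0.5258 (t = 0.5258), x⁻ = (-2.0721, 2.3992) → reset → x⁺ = (-1.7942, 2.0453), jump to mode 1
Mode 1: flow for 0.4977 to horizon, guard not reached → x = (-2.0374, 1.1710)

1 0.5258 2->1
final: 1 -2.0374 1.1710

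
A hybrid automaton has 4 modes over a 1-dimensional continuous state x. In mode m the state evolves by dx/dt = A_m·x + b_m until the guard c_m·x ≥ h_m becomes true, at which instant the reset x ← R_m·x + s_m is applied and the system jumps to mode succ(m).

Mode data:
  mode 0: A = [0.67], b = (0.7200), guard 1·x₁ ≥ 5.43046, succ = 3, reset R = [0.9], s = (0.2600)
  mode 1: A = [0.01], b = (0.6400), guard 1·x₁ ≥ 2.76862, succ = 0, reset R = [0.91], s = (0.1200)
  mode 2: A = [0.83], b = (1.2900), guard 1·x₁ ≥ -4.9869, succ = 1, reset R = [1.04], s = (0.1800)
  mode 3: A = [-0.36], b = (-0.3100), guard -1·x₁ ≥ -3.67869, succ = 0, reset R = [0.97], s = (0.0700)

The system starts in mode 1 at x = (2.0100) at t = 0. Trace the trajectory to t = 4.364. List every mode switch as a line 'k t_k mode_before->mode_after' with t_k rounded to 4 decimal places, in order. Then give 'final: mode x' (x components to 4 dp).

Mode 1: guard c·x = 2.7686 hit at Δt = 1.1427 (t = 1.1427), x⁻ = (2.7686) → reset → x⁺ = (2.6394), jump to mode 0
Mode 0: guard c·x = 5.4305 hit at Δt = 0.8365 (t = 1.9792), x⁻ = (5.4305) → reset → x⁺ = (5.1474), jump to mode 3
Mode 3: guard c·x = -3.6787 hit at Δt = 0.7786 (t = 2.7578), x⁻ = (3.6787) → reset → x⁺ = (3.6383), jump to mode 0
Mode 0: guard c·x = 5.4305 hit at Δt = 0.4810 (t = 3.2388), x⁻ = (5.4305) → reset → x⁺ = (5.1474), jump to mode 3
Mode 3: guard c·x = -3.6787 hit at Δt = 0.7786 (t = 4.0174), x⁻ = (3.6787) → reset → x⁺ = (3.6383), jump to mode 0
Mode 0: flow for 0.3466 to horizon, guard not reached → x = (4.8703)

1 1.1427 1->0
2 1.9792 0->3
3 2.7578 3->0
4 3.2388 0->3
5 4.0174 3->0
final: 0 4.8703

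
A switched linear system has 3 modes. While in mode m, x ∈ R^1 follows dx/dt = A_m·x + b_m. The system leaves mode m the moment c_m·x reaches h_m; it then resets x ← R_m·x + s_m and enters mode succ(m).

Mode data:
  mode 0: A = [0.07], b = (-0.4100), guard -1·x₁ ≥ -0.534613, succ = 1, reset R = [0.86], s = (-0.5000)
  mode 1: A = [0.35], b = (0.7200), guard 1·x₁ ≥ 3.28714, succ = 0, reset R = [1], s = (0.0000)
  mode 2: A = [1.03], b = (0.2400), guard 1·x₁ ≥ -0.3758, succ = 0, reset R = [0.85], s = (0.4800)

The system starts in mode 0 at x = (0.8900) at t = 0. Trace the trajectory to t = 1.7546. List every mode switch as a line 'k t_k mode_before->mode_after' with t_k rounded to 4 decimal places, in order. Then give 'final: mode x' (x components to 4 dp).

1 0.9872 0->1
final: 1 0.5812

Mode 0: guard c·x = -0.5346 hit at Δt = 0.9872 (t = 0.9872), x⁻ = (0.5346) → reset → x⁺ = (-0.0402), jump to mode 1
Mode 1: flow for 0.7674 to horizon, guard not reached → x = (0.5812)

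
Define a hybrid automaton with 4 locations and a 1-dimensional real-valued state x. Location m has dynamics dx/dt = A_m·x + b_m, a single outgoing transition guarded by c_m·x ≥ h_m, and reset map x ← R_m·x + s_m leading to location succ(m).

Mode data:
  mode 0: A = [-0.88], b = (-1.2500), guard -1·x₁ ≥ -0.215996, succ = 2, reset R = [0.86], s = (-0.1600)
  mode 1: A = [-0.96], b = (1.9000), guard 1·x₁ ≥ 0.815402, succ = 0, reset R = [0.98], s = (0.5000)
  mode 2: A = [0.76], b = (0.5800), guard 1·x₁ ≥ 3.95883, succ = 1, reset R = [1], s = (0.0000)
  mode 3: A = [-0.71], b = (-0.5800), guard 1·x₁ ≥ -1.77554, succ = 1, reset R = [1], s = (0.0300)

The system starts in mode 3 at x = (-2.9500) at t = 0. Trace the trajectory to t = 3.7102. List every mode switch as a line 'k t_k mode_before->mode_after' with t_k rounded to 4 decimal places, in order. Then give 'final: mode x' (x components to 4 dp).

1 1.1265 3->1
2 2.3383 1->0
3 2.9155 0->2
final: 2 0.6801

Mode 3: guard c·x = -1.7755 hit at Δt = 1.1265 (t = 1.1265), x⁻ = (-1.7755) → reset → x⁺ = (-1.7455), jump to mode 1
Mode 1: guard c·x = 0.8154 hit at Δt = 1.2118 (t = 2.3383), x⁻ = (0.8154) → reset → x⁺ = (1.2991), jump to mode 0
Mode 0: guard c·x = -0.2160 hit at Δt = 0.5772 (t = 2.9155), x⁻ = (0.2160) → reset → x⁺ = (0.0258), jump to mode 2
Mode 2: flow for 0.7947 to horizon, guard not reached → x = (0.6801)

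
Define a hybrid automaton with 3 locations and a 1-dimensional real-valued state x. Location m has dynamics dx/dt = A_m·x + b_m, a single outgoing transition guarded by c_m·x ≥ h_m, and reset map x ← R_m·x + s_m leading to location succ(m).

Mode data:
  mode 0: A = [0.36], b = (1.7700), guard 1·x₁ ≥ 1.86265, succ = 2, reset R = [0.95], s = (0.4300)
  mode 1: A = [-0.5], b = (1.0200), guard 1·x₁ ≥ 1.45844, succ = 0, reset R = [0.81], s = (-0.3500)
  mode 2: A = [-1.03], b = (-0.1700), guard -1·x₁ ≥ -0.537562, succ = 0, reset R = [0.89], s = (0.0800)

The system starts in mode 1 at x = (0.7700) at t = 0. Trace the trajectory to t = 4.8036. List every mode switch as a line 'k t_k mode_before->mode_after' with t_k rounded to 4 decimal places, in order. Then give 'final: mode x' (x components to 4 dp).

1 1.5621 1->0
2 2.0205 0->2
3 3.1987 2->0
4 3.7922 0->2
final: 2 0.6693

Mode 1: guard c·x = 1.4584 hit at Δt = 1.5621 (t = 1.5621), x⁻ = (1.4584) → reset → x⁺ = (0.8313), jump to mode 0
Mode 0: guard c·x = 1.8626 hit at Δt = 0.4584 (t = 2.0205), x⁻ = (1.8626) → reset → x⁺ = (2.1995), jump to mode 2
Mode 2: guard c·x = -0.5376 hit at Δt = 1.1782 (t = 3.1987), x⁻ = (0.5376) → reset → x⁺ = (0.5584), jump to mode 0
Mode 0: guard c·x = 1.8626 hit at Δt = 0.5935 (t = 3.7922), x⁻ = (1.8626) → reset → x⁺ = (2.1995), jump to mode 2
Mode 2: flow for 1.0114 to horizon, guard not reached → x = (0.6693)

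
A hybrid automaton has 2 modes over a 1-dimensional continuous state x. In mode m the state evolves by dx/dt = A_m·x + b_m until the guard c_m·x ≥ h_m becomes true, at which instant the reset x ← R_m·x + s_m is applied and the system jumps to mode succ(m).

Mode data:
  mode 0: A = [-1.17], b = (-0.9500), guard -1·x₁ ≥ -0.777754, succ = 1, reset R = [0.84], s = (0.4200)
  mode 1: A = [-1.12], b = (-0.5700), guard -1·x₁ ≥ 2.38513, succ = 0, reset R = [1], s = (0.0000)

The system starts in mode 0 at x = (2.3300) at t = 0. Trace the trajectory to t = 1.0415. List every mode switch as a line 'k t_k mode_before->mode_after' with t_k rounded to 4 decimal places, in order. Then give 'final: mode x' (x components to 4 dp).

Mode 0: guard c·x = -0.7778 hit at Δt = 0.5823 (t = 0.5823), x⁻ = (0.7778) → reset → x⁺ = (1.0733), jump to mode 1
Mode 1: flow for 0.4592 to horizon, guard not reached → x = (0.4371)

1 0.5823 0->1
final: 1 0.4371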